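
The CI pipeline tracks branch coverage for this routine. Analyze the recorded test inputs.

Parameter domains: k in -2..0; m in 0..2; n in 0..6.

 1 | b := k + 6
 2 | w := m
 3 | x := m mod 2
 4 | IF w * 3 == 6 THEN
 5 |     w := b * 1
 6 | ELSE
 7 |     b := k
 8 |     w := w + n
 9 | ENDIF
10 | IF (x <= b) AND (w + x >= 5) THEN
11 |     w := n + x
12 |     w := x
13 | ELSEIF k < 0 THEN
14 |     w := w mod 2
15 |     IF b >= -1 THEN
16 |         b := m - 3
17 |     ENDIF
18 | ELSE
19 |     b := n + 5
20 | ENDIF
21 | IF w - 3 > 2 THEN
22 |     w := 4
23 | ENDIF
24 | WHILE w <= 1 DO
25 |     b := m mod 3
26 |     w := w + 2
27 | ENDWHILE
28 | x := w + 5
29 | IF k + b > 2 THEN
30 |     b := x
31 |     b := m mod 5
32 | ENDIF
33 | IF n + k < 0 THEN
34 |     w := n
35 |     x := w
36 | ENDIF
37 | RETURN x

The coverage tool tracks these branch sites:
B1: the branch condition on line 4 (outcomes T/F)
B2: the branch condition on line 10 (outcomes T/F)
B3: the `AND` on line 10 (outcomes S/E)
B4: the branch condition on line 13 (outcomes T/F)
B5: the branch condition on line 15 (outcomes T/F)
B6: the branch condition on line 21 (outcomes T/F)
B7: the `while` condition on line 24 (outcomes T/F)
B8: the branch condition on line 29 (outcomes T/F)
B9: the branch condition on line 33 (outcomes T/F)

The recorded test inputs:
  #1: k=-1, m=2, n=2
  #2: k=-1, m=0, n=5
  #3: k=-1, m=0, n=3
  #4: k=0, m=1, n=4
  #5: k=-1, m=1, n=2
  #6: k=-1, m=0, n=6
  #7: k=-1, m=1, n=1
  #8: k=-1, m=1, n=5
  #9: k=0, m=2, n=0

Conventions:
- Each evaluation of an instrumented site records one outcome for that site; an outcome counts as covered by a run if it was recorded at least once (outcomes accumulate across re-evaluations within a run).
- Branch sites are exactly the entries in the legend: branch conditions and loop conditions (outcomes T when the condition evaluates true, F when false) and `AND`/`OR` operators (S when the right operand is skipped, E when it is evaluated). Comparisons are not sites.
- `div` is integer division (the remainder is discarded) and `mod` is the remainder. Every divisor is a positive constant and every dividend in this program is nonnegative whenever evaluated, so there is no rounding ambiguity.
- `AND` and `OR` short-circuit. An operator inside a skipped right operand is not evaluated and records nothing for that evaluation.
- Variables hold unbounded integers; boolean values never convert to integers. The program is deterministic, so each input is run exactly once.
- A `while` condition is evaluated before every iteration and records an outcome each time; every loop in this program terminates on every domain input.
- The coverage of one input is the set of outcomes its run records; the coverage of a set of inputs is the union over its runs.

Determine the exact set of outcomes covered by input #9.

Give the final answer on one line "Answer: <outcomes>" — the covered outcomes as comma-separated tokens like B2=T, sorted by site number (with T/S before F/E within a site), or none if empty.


Tracing the run of input #9 (k=0, m=2, n=0):
  B1->T, B3->E, B2->T, B6->F, B7->T, B7->F, B8->F, B9->F
as a set, this run covers: B1=T, B2=T, B3=E, B6=F, B7=T, B7=F, B8=F, B9=F
Answer: B1=T, B2=T, B3=E, B6=F, B7=T, B7=F, B8=F, B9=F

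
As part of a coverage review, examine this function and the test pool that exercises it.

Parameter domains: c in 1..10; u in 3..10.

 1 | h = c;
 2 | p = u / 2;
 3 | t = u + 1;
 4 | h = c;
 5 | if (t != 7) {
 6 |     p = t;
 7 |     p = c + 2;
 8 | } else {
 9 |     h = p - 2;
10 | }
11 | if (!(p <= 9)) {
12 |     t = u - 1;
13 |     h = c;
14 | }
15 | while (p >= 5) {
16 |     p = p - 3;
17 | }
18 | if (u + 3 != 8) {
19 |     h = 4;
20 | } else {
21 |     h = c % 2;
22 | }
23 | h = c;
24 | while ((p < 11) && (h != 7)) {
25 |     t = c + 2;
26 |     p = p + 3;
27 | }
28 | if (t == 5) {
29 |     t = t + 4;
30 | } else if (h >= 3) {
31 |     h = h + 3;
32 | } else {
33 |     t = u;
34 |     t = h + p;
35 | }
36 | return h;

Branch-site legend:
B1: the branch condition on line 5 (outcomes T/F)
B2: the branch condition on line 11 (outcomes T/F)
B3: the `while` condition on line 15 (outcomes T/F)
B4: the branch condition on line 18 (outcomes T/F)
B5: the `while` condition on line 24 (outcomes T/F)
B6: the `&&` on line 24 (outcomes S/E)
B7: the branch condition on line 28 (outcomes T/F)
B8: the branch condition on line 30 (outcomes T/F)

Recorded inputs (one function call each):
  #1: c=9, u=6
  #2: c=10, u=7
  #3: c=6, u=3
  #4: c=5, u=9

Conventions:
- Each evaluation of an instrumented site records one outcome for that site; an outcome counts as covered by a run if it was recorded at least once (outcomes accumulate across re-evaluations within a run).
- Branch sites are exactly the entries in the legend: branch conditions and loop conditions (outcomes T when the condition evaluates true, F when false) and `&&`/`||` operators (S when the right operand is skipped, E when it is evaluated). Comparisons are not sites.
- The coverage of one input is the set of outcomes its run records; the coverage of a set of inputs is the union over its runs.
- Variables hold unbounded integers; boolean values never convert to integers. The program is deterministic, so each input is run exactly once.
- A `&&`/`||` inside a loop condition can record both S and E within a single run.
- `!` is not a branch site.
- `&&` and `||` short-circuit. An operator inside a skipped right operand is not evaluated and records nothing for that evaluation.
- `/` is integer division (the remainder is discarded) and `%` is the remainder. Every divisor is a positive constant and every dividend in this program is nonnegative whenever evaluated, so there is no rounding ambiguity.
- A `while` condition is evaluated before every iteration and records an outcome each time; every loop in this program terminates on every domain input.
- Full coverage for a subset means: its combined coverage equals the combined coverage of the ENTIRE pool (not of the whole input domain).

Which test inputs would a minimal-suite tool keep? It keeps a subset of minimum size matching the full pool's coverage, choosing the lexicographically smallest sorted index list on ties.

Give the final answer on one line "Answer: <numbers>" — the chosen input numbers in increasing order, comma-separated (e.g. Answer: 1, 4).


run #1 (c=9, u=6) runs B1->F, B2->F, B3->F, B4->T, B6->E, B5->T, B6->E, B5->T, B6->E, B5->T, B6->S, B5->F, B7->F, B8->T; records B1=F, B2=F, B3=F, B4=T, B5=T, B5=F, B6=S, B6=E, B7=F, B8=T
run #2 (c=10, u=7) runs B1->T, B2->T, B3->T, B3->T, B3->T, B3->F, B4->T, B6->E, B5->T, B6->E, B5->T, B6->E, B5->T, B6->S, ...; records B1=T, B2=T, B3=T, B3=F, B4=T, B5=T, B5=F, B6=S, B6=E, B7=F, B8=T
run #3 (c=6, u=3) runs B1->T, B2->F, B3->T, B3->T, B3->F, B4->T, B6->E, B5->T, B6->E, B5->T, B6->E, B5->T, B6->S, B5->F, ...; records B1=T, B2=F, B3=T, B3=F, B4=T, B5=T, B5=F, B6=S, B6=E, B7=F, B8=T
run #4 (c=5, u=9) runs B1->T, B2->F, B3->T, B3->F, B4->T, B6->E, B5->T, B6->E, B5->T, B6->E, B5->T, B6->S, B5->F, B7->F, ...; records B1=T, B2=F, B3=T, B3=F, B4=T, B5=T, B5=F, B6=S, B6=E, B7=F, B8=T
union over all inputs: B1=T, B1=F, B2=T, B2=F, B3=T, B3=F, B4=T, B5=T, B5=F, B6=S, B6=E, B7=F, B8=T (13 outcomes)
no size-1 subset reaches all 13 outcomes (best union: 11/13)
at size 2, {1, 2} reaches all 13 outcomes; every lexicographically earlier size-2 subset fails
Answer: 1, 2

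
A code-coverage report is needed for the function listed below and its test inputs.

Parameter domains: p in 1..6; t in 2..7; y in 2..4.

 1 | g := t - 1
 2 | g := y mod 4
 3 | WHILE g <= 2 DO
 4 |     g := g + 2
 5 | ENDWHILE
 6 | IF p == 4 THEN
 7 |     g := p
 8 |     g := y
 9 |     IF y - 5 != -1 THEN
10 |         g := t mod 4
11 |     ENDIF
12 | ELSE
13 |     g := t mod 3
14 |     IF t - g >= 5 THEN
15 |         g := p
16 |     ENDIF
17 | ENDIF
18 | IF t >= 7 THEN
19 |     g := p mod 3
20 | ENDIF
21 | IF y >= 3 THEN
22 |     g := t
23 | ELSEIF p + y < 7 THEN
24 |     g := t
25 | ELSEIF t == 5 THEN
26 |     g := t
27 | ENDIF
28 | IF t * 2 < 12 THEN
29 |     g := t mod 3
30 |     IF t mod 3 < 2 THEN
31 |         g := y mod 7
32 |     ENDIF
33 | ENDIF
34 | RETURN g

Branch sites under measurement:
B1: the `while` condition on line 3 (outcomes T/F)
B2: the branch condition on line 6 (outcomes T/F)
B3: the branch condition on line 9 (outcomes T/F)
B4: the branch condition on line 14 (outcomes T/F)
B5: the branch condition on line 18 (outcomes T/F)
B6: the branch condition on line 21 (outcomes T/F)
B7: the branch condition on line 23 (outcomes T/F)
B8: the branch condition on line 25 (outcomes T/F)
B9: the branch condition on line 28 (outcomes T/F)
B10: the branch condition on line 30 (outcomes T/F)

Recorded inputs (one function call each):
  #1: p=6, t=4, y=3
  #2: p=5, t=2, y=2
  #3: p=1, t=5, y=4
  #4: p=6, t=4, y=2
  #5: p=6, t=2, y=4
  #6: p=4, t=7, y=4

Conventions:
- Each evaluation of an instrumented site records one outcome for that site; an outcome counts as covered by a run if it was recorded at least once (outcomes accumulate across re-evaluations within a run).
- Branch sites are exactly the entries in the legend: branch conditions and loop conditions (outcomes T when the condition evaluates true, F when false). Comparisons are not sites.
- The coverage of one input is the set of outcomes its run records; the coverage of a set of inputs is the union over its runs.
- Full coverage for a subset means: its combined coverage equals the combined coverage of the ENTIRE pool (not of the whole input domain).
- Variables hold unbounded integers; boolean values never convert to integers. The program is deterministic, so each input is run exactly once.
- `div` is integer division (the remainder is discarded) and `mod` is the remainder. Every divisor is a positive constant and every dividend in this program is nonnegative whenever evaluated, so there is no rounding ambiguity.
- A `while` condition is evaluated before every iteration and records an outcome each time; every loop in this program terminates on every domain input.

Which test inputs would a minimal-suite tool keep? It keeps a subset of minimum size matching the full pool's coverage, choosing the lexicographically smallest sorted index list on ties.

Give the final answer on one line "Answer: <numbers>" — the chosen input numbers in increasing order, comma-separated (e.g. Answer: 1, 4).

test 1 (p=6, t=4, y=3) fires B1->F, B2->F, B4->F, B5->F, B6->T, B9->T, B10->T; hits B1=F, B2=F, B4=F, B5=F, B6=T, B9=T, B10=T
test 2 (p=5, t=2, y=2) fires B1->T, B1->F, B2->F, B4->F, B5->F, B6->F, B7->F, B8->F, B9->T, B10->F; hits B1=T, B1=F, B2=F, B4=F, B5=F, B6=F, B7=F, B8=F, B9=T, B10=F
test 3 (p=1, t=5, y=4) fires B1->T, B1->T, B1->F, B2->F, B4->F, B5->F, B6->T, B9->T, B10->F; hits B1=T, B1=F, B2=F, B4=F, B5=F, B6=T, B9=T, B10=F
test 4 (p=6, t=4, y=2) fires B1->T, B1->F, B2->F, B4->F, B5->F, B6->F, B7->F, B8->F, B9->T, B10->T; hits B1=T, B1=F, B2=F, B4=F, B5=F, B6=F, B7=F, B8=F, B9=T, B10=T
test 5 (p=6, t=2, y=4) fires B1->T, B1->T, B1->F, B2->F, B4->F, B5->F, B6->T, B9->T, B10->F; hits B1=T, B1=F, B2=F, B4=F, B5=F, B6=T, B9=T, B10=F
test 6 (p=4, t=7, y=4) fires B1->T, B1->T, B1->F, B2->T, B3->F, B5->T, B6->T, B9->F; hits B1=T, B1=F, B2=T, B3=F, B5=T, B6=T, B9=F
together the pool reaches 16 outcomes: B1=T, B1=F, B2=T, B2=F, B3=F, B4=F, B5=T, B5=F, B6=T, B6=F, B7=F, B8=F, B9=T, B9=F, B10=T, B10=F
size 1 is not enough: best union over all size-1 subsets is 10/16
size 2 is not enough: best union over all size-2 subsets is 15/16
at size 3, {1, 2, 6} reaches all 16 outcomes; every lexicographically earlier size-3 subset fails

Answer: 1, 2, 6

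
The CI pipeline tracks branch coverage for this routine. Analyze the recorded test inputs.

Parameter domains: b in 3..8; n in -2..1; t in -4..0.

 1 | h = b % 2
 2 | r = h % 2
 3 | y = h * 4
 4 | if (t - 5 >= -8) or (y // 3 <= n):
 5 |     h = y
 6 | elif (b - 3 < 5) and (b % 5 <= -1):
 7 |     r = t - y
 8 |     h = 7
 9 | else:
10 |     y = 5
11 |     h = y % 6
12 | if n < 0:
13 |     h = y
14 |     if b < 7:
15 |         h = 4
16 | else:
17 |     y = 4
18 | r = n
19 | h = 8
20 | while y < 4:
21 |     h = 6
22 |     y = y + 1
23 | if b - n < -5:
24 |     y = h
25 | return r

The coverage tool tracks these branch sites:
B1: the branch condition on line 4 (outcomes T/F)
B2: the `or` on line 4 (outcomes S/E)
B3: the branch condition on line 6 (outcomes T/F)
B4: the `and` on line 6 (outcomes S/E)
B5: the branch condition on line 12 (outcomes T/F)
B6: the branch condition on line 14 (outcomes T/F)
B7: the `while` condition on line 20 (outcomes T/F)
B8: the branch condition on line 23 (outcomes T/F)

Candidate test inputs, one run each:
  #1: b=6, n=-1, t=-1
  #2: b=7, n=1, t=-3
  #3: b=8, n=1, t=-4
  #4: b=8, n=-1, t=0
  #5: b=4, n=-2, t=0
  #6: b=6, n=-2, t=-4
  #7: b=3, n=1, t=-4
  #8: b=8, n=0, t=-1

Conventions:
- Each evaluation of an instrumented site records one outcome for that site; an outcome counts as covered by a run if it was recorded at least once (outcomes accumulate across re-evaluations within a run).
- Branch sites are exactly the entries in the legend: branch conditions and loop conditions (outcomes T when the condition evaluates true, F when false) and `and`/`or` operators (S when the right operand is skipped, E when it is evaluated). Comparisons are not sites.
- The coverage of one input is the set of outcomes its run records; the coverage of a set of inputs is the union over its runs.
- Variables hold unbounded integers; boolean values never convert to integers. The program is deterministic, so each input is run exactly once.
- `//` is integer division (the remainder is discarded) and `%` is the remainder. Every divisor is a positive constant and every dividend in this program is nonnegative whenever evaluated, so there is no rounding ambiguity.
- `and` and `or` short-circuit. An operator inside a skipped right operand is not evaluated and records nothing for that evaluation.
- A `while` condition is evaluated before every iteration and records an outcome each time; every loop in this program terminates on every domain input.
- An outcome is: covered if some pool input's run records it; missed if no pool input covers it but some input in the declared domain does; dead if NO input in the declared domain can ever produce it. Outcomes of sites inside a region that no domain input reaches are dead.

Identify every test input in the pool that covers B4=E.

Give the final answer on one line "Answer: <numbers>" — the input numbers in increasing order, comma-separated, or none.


input #1 (b=6, n=-1, t=-1): does not produce B4=E
input #2 (b=7, n=1, t=-3): does not produce B4=E
input #3 (b=8, n=1, t=-4): does not produce B4=E
input #4 (b=8, n=-1, t=0): does not produce B4=E
input #5 (b=4, n=-2, t=0): does not produce B4=E
input #6 (b=6, n=-2, t=-4): produces B4=E
input #7 (b=3, n=1, t=-4): does not produce B4=E
input #8 (b=8, n=0, t=-1): does not produce B4=E
Answer: 6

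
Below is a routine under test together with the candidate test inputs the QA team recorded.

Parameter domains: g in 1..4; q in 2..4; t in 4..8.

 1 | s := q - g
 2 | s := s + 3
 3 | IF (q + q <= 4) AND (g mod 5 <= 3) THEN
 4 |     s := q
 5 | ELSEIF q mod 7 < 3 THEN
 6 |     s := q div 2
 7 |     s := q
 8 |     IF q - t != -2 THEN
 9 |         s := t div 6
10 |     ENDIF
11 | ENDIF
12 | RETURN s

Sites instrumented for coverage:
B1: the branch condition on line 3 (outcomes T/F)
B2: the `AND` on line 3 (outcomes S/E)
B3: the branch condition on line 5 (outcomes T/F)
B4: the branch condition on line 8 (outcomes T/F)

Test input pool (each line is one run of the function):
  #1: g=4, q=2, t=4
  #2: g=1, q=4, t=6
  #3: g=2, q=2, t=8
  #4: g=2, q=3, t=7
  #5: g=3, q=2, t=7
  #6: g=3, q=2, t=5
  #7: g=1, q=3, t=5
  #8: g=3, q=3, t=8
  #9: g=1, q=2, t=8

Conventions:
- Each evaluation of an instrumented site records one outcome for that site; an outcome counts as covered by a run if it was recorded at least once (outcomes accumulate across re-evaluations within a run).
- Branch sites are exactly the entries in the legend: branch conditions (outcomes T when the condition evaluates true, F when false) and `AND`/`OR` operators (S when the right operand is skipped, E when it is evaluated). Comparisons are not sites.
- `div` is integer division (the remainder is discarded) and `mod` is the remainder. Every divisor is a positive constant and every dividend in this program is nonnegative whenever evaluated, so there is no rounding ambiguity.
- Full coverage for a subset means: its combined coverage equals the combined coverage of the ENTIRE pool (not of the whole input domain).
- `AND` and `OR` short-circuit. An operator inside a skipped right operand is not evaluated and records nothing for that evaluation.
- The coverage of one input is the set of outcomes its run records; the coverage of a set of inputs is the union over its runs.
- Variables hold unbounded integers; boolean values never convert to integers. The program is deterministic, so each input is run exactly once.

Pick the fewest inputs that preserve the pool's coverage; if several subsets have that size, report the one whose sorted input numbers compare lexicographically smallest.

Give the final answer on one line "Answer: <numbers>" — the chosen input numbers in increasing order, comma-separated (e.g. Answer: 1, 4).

test 1 (g=4, q=2, t=4) fires B2->E, B1->F, B3->T, B4->F; hits B1=F, B2=E, B3=T, B4=F
test 2 (g=1, q=4, t=6) fires B2->S, B1->F, B3->F; hits B1=F, B2=S, B3=F
test 3 (g=2, q=2, t=8) fires B2->E, B1->T; hits B1=T, B2=E
test 4 (g=2, q=3, t=7) fires B2->S, B1->F, B3->F; hits B1=F, B2=S, B3=F
test 5 (g=3, q=2, t=7) fires B2->E, B1->T; hits B1=T, B2=E
test 6 (g=3, q=2, t=5) fires B2->E, B1->T; hits B1=T, B2=E
test 7 (g=1, q=3, t=5) fires B2->S, B1->F, B3->F; hits B1=F, B2=S, B3=F
test 8 (g=3, q=3, t=8) fires B2->S, B1->F, B3->F; hits B1=F, B2=S, B3=F
test 9 (g=1, q=2, t=8) fires B2->E, B1->T; hits B1=T, B2=E
the full pool covers 7 outcomes: B1=T, B1=F, B2=S, B2=E, B3=T, B3=F, B4=F
checked all size-1 subsets: none covers 7 outcomes (max 4/7)
checked all size-2 subsets: none covers 7 outcomes (max 6/7)
size 3: inputs {1, 2, 3} cover all 7 outcomes, and no lexicographically smaller subset of this size does

Answer: 1, 2, 3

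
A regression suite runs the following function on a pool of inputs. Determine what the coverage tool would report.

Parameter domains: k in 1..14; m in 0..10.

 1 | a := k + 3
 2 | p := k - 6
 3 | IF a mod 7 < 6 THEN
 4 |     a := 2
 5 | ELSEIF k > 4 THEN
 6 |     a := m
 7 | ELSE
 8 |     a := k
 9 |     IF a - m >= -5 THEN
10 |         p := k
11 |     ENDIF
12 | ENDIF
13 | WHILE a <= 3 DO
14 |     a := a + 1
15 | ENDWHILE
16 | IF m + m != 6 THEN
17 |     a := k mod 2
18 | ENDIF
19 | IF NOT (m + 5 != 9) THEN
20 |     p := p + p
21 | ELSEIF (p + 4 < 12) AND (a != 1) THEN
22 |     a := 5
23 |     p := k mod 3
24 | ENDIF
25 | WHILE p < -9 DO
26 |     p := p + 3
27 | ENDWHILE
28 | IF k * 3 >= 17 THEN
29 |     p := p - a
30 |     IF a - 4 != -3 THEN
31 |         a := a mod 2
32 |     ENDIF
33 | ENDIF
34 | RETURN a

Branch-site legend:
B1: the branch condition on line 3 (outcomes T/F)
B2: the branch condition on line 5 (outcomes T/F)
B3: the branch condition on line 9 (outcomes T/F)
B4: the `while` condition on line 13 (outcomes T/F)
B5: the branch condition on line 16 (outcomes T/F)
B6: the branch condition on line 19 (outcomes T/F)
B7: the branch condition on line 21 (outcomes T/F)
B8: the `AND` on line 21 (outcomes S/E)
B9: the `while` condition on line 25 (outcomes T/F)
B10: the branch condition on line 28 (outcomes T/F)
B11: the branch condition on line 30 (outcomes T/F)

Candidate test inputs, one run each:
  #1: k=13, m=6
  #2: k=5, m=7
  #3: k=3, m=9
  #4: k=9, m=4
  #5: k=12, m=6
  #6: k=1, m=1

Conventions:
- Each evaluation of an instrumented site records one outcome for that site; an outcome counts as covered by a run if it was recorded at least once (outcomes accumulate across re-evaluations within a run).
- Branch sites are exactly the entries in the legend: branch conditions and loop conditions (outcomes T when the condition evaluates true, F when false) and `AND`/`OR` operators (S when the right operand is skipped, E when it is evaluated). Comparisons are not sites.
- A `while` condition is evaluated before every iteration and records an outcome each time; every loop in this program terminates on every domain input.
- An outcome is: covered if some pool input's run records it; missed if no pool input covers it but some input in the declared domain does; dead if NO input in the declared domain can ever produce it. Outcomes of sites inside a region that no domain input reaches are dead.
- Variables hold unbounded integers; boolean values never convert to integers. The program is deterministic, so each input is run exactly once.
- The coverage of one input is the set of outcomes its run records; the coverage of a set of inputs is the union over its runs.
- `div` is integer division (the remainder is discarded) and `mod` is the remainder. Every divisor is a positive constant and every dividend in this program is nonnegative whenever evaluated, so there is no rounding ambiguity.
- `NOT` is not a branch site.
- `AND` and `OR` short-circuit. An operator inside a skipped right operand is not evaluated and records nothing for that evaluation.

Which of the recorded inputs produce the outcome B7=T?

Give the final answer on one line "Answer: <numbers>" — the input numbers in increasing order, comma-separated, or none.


input #1 (k=13, m=6): never hits B7=T
input #2 (k=5, m=7): never hits B7=T
input #3 (k=3, m=9): never hits B7=T
input #4 (k=9, m=4): never hits B7=T
input #5 (k=12, m=6): hits B7=T
input #6 (k=1, m=1): never hits B7=T
Answer: 5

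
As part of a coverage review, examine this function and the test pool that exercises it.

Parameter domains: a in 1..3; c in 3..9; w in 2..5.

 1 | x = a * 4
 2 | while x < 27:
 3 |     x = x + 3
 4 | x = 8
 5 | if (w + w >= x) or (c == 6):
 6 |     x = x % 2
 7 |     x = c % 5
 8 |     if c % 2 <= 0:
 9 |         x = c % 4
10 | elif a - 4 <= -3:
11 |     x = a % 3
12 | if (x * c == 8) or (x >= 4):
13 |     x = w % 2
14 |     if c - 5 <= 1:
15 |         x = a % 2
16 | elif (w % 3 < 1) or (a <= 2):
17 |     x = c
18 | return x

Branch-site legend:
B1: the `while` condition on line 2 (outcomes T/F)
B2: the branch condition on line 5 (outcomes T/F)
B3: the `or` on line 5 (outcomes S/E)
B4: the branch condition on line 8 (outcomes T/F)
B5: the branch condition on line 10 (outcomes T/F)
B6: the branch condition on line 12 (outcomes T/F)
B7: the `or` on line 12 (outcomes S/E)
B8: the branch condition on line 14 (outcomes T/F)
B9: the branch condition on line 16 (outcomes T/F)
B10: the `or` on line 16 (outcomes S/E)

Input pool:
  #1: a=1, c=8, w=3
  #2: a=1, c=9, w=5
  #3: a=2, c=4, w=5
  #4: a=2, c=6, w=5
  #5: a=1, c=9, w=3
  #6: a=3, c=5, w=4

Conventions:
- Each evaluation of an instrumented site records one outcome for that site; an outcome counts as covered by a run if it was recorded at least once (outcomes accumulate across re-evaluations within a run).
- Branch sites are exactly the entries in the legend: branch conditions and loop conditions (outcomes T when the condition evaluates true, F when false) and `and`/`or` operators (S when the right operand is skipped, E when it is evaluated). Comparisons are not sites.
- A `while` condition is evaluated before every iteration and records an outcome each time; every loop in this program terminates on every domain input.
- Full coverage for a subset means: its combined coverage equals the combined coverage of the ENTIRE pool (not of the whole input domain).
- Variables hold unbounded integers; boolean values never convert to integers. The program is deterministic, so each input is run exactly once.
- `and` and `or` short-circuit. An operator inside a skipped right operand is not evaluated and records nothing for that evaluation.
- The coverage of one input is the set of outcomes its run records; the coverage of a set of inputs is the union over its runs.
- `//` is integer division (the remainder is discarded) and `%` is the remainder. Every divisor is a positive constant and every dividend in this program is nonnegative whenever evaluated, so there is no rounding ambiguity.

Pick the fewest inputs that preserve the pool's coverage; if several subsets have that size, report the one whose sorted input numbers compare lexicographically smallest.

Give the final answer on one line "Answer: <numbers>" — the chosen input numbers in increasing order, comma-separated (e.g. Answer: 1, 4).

run #1 (a=1, c=8, w=3) records B1=T, B1=F, B2=F, B3=E, B5=T, B6=T, B7=S, B8=F
run #2 (a=1, c=9, w=5) records B1=T, B1=F, B2=T, B3=S, B4=F, B6=T, B7=E, B8=F
run #3 (a=2, c=4, w=5) records B1=T, B1=F, B2=T, B3=S, B4=T, B6=F, B7=E, B9=T, B10=E
run #4 (a=2, c=6, w=5) records B1=T, B1=F, B2=T, B3=S, B4=T, B6=F, B7=E, B9=T, B10=E
run #5 (a=1, c=9, w=3) records B1=T, B1=F, B2=F, B3=E, B5=T, B6=F, B7=E, B9=T, B10=S
run #6 (a=3, c=5, w=4) records B1=T, B1=F, B2=T, B3=S, B4=F, B6=F, B7=E, B9=F, B10=E
the full pool covers 18 outcomes: B1=T, B1=F, B2=T, B2=F, B3=S, B3=E, B4=T, B4=F, B5=T, B6=T, B6=F, B7=S, B7=E, B8=F, B9=T, B9=F, B10=S, B10=E
size 1 is not enough: best union over all size-1 subsets is 9/18
size 2 is not enough: best union over all size-2 subsets is 15/18
size 3 is not enough: best union over all size-3 subsets is 17/18
at size 4, {1, 3, 5, 6} reaches all 18 outcomes; every lexicographically earlier size-4 subset fails

Answer: 1, 3, 5, 6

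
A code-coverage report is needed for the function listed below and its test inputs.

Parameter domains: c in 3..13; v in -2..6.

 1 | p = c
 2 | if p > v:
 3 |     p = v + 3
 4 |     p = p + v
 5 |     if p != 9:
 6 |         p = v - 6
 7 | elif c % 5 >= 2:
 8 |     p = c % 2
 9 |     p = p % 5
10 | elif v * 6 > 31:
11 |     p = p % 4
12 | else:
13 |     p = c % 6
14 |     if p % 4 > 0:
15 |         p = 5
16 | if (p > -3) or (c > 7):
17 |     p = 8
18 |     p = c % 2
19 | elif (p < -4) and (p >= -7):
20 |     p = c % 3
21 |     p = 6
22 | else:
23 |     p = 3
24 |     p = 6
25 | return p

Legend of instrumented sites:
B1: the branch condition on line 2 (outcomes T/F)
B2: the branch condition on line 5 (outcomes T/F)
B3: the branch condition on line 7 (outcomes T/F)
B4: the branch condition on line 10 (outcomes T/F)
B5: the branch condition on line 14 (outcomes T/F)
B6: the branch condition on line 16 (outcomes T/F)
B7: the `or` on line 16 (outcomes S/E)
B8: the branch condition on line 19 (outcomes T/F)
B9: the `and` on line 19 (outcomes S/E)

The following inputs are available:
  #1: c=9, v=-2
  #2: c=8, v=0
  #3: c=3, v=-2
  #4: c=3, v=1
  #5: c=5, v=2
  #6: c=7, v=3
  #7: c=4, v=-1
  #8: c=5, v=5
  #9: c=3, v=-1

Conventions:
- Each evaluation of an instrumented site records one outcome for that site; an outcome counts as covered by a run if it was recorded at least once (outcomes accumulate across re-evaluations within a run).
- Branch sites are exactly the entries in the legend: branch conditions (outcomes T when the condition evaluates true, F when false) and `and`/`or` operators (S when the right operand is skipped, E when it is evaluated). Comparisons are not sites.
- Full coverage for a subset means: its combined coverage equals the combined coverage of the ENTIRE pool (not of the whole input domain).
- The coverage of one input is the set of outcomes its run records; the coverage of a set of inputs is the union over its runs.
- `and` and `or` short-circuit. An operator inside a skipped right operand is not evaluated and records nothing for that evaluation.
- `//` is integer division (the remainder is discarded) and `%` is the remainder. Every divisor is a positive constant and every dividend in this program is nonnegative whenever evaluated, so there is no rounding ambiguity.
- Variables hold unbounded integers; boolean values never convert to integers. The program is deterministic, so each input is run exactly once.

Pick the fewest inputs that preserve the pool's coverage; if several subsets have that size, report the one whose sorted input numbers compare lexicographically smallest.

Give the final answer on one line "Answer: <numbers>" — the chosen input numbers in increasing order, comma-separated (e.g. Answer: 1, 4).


#1 (c=9, v=-2) -> B1->T, B2->T, B7->E, B6->T; covered: B1=T, B2=T, B6=T, B7=E
#2 (c=8, v=0) -> B1->T, B2->T, B7->E, B6->T; covered: B1=T, B2=T, B6=T, B7=E
#3 (c=3, v=-2) -> B1->T, B2->T, B7->E, B6->F, B9->E, B8->F; covered: B1=T, B2=T, B6=F, B7=E, B8=F, B9=E
#4 (c=3, v=1) -> B1->T, B2->T, B7->E, B6->F, B9->E, B8->T; covered: B1=T, B2=T, B6=F, B7=E, B8=T, B9=E
#5 (c=5, v=2) -> B1->T, B2->T, B7->E, B6->F, B9->S, B8->F; covered: B1=T, B2=T, B6=F, B7=E, B8=F, B9=S
#6 (c=7, v=3) -> B1->T, B2->F, B7->S, B6->T; covered: B1=T, B2=F, B6=T, B7=S
#7 (c=4, v=-1) -> B1->T, B2->T, B7->E, B6->F, B9->E, B8->T; covered: B1=T, B2=T, B6=F, B7=E, B8=T, B9=E
#8 (c=5, v=5) -> B1->F, B3->F, B4->F, B5->T, B7->S, B6->T; covered: B1=F, B3=F, B4=F, B5=T, B6=T, B7=S
#9 (c=3, v=-1) -> B1->T, B2->T, B7->E, B6->F, B9->E, B8->T; covered: B1=T, B2=T, B6=F, B7=E, B8=T, B9=E
pool-wide coverage (15 outcomes): B1=T, B1=F, B2=T, B2=F, B3=F, B4=F, B5=T, B6=T, B6=F, B7=S, B7=E, B8=T, B8=F, B9=S, B9=E
checked all size-1 subsets: none covers 15 outcomes (max 6/15)
checked all size-2 subsets: none covers 15 outcomes (max 12/15)
checked all size-3 subsets: none covers 15 outcomes (max 14/15)
size 4: inputs {4, 5, 6, 8} cover all 15 outcomes, and no lexicographically smaller subset of this size does
Answer: 4, 5, 6, 8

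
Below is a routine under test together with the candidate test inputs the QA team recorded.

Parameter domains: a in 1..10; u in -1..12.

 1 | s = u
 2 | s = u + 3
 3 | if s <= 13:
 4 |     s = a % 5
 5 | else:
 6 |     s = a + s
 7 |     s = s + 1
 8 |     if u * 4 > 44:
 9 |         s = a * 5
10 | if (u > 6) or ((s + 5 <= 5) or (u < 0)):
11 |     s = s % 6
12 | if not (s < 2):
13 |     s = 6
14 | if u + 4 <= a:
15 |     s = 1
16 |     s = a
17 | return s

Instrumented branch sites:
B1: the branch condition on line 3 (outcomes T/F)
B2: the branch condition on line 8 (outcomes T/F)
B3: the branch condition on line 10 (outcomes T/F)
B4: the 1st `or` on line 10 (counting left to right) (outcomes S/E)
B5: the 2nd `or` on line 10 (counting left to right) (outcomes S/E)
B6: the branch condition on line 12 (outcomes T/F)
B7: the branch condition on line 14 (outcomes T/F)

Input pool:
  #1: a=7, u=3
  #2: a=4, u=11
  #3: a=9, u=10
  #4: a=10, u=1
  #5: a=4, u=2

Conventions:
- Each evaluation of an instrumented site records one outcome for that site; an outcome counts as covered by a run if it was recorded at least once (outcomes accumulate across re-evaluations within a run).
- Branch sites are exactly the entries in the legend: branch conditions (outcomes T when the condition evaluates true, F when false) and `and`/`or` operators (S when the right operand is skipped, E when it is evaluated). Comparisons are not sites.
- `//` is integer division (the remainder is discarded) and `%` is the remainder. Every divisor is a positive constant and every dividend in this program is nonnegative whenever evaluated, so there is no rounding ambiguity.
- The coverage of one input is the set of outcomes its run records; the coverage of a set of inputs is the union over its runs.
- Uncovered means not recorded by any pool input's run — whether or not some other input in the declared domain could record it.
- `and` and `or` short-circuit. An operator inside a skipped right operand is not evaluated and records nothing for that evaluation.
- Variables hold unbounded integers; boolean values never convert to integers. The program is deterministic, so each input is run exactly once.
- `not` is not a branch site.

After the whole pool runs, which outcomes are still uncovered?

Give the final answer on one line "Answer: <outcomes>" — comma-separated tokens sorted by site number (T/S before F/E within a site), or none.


input #1, a=7, u=3: events B1->T, B4->E, B5->E, B3->F, B6->T, B7->T; outcomes B1=T, B3=F, B4=E, B5=E, B6=T, B7=T
input #2, a=4, u=11: events B1->F, B2->F, B4->S, B3->T, B6->F, B7->F; outcomes B1=F, B2=F, B3=T, B4=S, B6=F, B7=F
input #3, a=9, u=10: events B1->T, B4->S, B3->T, B6->T, B7->F; outcomes B1=T, B3=T, B4=S, B6=T, B7=F
input #4, a=10, u=1: events B1->T, B4->E, B5->S, B3->T, B6->F, B7->T; outcomes B1=T, B3=T, B4=E, B5=S, B6=F, B7=T
input #5, a=4, u=2: events B1->T, B4->E, B5->E, B3->F, B6->T, B7->F; outcomes B1=T, B3=F, B4=E, B5=E, B6=T, B7=F
union over the pool: B1=T, B1=F, B2=F, B3=T, B3=F, B4=S, B4=E, B5=S, B5=E, B6=T, B6=F, B7=T, B7=F
uncovered (1 of 14): B2=T
Answer: B2=T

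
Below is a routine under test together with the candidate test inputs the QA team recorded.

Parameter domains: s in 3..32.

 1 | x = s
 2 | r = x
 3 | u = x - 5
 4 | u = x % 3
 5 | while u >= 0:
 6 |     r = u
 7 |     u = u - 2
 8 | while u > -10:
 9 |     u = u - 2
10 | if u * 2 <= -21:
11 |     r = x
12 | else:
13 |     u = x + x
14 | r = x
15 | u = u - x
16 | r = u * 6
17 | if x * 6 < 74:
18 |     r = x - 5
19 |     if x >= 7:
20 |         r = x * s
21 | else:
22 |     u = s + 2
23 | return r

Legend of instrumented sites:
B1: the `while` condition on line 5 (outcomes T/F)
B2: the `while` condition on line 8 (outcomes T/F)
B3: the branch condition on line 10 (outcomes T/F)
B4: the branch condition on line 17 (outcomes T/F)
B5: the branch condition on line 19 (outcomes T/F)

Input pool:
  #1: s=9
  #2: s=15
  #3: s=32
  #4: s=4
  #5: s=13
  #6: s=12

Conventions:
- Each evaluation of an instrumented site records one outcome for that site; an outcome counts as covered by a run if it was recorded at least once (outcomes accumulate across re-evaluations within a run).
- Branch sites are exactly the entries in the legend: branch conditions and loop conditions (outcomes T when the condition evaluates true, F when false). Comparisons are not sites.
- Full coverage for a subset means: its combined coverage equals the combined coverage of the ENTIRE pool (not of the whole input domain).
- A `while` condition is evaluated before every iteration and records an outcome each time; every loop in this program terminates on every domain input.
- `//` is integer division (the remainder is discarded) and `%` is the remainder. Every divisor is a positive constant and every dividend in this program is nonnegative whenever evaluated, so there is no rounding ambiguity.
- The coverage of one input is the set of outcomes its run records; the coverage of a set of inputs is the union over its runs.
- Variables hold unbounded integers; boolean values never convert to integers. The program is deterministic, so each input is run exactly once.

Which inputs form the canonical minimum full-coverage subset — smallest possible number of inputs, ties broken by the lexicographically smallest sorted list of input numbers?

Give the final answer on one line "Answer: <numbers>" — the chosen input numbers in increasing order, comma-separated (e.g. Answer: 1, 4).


test 1 (s=9) hits B1=T, B1=F, B2=T, B2=F, B3=F, B4=T, B5=T
test 2 (s=15) hits B1=T, B1=F, B2=T, B2=F, B3=F, B4=F
test 3 (s=32) hits B1=T, B1=F, B2=T, B2=F, B3=F, B4=F
test 4 (s=4) hits B1=T, B1=F, B2=T, B2=F, B3=T, B4=T, B5=F
test 5 (s=13) hits B1=T, B1=F, B2=T, B2=F, B3=T, B4=F
test 6 (s=12) hits B1=T, B1=F, B2=T, B2=F, B3=F, B4=T, B5=T
pool-wide coverage (10 outcomes): B1=T, B1=F, B2=T, B2=F, B3=T, B3=F, B4=T, B4=F, B5=T, B5=F
no size-1 subset reaches all 10 outcomes (best union: 7/10)
no size-2 subset reaches all 10 outcomes (best union: 9/10)
size 3: inputs {1, 2, 4} cover all 10 outcomes, and no lexicographically smaller subset of this size does
Answer: 1, 2, 4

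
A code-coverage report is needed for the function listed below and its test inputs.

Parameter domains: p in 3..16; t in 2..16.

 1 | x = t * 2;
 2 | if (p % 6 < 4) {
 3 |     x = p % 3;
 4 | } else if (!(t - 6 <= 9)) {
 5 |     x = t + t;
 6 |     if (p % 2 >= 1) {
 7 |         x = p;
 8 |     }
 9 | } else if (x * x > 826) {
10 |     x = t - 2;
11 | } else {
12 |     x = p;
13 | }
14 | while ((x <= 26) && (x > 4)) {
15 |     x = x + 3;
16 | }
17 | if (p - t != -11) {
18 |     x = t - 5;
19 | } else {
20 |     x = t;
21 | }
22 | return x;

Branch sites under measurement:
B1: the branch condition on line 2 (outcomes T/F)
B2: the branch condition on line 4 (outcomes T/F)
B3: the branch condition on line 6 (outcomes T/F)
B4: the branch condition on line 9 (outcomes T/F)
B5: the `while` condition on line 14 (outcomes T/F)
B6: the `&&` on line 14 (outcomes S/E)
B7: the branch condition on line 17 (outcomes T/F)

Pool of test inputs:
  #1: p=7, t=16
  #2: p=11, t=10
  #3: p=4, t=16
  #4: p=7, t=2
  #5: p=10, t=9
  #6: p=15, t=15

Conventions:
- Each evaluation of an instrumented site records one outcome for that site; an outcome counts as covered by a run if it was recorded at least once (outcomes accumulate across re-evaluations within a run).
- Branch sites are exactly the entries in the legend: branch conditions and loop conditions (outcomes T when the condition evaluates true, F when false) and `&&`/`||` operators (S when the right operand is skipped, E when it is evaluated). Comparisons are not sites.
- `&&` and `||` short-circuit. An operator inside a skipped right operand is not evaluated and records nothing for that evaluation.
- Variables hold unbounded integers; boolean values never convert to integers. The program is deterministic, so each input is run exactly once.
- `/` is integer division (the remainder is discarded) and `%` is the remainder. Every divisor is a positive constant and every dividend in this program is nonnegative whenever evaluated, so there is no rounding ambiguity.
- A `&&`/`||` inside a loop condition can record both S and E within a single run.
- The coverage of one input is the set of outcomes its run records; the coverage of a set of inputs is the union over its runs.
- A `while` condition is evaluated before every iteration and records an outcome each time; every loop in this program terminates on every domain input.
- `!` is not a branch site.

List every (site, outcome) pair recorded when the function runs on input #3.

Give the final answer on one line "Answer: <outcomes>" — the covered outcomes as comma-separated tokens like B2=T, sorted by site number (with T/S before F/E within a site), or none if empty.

Tracing the run of input #3 (p=4, t=16):
  B1->F, B2->T, B3->F, B6->S, B5->F, B7->T
collecting distinct outcomes: B1=F, B2=T, B3=F, B5=F, B6=S, B7=T

Answer: B1=F, B2=T, B3=F, B5=F, B6=S, B7=T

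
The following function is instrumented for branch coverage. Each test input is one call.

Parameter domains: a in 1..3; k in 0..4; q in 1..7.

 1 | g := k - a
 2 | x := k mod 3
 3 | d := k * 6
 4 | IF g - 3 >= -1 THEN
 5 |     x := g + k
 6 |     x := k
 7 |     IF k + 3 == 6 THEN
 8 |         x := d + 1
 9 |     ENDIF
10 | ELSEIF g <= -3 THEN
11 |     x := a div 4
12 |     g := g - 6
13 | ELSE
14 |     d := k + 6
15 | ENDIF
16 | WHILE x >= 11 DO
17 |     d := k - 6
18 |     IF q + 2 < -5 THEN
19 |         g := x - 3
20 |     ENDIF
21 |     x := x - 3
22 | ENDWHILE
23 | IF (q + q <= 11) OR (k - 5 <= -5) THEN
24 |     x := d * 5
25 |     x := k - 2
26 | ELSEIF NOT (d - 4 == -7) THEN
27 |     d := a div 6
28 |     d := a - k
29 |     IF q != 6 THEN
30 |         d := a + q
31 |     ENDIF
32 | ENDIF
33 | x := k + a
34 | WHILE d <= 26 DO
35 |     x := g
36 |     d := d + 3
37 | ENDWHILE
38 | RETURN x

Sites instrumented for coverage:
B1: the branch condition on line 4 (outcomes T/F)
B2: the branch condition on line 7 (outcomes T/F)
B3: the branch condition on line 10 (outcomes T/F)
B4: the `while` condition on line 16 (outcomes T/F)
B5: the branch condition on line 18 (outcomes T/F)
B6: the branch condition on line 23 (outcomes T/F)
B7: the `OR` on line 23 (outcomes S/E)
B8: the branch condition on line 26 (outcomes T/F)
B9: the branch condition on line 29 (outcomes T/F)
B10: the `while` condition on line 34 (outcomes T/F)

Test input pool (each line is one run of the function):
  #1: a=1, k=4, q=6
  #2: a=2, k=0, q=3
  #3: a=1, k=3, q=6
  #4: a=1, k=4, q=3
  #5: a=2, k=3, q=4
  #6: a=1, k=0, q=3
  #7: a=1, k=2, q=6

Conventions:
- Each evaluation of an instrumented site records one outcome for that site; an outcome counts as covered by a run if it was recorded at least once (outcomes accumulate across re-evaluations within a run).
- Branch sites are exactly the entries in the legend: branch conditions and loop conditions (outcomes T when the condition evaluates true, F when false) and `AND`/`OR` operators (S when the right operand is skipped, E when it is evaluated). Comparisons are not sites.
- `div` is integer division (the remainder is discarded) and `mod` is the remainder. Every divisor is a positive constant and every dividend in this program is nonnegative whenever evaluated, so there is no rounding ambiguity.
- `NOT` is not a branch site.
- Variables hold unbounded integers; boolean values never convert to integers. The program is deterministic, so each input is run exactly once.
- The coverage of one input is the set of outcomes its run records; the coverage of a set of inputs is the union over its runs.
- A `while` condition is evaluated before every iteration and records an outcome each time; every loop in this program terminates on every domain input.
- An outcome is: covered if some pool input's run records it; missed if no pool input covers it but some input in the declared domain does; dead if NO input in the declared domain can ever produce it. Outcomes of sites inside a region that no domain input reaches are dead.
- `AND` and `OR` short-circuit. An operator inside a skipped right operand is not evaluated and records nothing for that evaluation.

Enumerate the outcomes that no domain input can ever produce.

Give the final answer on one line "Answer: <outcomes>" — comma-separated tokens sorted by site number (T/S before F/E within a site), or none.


checking every outcome against all 105 domain inputs:
  B5=T: unreachable across the whole domain -> dead
  reachable outcomes have witnesses, e.g. B1=T (e.g. a=1, k=3, q=1), B1=F (e.g. a=1, k=0, q=1), B2=T (e.g. a=1, k=3, q=1), B2=F (e.g. a=1, k=4, q=1)
Answer: B5=T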